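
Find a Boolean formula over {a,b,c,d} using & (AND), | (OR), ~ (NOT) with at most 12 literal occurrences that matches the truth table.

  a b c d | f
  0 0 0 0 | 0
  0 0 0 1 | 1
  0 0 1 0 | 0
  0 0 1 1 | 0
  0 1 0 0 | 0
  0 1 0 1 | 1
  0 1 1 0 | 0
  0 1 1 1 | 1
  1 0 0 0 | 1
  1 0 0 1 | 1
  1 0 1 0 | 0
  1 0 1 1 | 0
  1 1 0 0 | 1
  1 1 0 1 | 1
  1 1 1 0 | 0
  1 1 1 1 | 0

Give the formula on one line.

((~c | (((~d | ~a) & (~d | b)) & (~c | d))) & (a | d))

  ~c = 1100110011001100
  ~d = 1010101010101010
  ~a = 1111111100000000
  (~d | ~a) = 1111111110101010
  (~d | b) = 1010111110101111
  ((~d | ~a) & (~d | b)) = 1010111110101010
  (~c | d) = 1101110111011101
  (((~d | ~a) & (~d | b)) & (~c | d)) = 1000110110001000
  (~c | (((~d | ~a) & (~d | b)) & (~c | d))) = 1100110111001100
  (a | d) = 0101010111111111
  ((~c | (((~d | ~a) & (~d | b)) & (~c | d))) & (a | d)) = 0100010111001100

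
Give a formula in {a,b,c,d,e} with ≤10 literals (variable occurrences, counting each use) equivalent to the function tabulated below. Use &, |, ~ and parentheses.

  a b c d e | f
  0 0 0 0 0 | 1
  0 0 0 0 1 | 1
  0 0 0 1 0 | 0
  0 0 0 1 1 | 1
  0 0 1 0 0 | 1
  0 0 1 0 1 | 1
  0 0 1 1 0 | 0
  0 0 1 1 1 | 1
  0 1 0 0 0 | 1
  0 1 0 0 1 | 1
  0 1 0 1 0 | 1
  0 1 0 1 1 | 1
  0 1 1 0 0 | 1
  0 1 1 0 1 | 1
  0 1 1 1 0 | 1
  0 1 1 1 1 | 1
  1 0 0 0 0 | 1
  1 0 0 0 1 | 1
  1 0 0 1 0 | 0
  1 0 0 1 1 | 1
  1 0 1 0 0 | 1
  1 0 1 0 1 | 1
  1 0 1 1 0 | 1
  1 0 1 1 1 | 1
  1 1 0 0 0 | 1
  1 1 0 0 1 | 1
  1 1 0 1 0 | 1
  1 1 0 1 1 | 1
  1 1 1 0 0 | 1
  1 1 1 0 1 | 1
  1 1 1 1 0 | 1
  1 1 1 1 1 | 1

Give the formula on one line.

(((e | ~b) & (e | ~d)) | ((a & c) | b))

  ~b = 11111111000000001111111100000000
  (e | ~b) = 11111111010101011111111101010101
  ~d = 11001100110011001100110011001100
  (e | ~d) = 11011101110111011101110111011101
  ((e | ~b) & (e | ~d)) = 11011101010101011101110101010101
  (a & c) = 00000000000000000000111100001111
  ((a & c) | b) = 00000000111111110000111111111111
  (((e | ~b) & (e | ~d)) | ((a & c) | b)) = 11011101111111111101111111111111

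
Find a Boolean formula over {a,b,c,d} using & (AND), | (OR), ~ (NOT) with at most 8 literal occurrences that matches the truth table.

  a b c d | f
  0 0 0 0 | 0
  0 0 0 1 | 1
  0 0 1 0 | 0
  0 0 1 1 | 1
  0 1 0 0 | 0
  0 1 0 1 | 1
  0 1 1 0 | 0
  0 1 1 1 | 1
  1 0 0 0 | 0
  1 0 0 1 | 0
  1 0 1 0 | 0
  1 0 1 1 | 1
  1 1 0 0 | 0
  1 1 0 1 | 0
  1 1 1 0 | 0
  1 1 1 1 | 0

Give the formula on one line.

(((c & ~b) | (~a | ((~d & b) & (a & c)))) & d)

  ~b = 1111000011110000
  (c & ~b) = 0011000000110000
  ~a = 1111111100000000
  ~d = 1010101010101010
  (~d & b) = 0000101000001010
  (a & c) = 0000000000110011
  ((~d & b) & (a & c)) = 0000000000000010
  (~a | ((~d & b) & (a & c))) = 1111111100000010
  ((c & ~b) | (~a | ((~d & b) & (a & c)))) = 1111111100110010
  (((c & ~b) | (~a | ((~d & b) & (a & c)))) & d) = 0101010100010000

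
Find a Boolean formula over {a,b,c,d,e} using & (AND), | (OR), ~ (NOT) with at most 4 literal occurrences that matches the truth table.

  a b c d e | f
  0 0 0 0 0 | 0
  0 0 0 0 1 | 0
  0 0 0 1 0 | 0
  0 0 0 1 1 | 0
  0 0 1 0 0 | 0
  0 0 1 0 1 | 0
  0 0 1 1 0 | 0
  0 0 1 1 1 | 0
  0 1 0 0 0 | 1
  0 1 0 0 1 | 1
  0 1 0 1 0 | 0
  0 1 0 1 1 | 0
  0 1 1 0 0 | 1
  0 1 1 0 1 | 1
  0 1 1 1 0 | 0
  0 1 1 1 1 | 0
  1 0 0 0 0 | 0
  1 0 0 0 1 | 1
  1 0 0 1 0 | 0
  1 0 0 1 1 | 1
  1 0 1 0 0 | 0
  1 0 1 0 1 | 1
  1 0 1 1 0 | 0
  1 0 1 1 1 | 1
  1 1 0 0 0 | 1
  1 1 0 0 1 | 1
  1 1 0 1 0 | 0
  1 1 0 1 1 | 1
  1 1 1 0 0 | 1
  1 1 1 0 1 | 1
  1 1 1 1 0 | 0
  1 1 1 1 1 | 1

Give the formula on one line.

((~d & b) | (e & a))

  ~d = 11001100110011001100110011001100
  (~d & b) = 00000000110011000000000011001100
  (e & a) = 00000000000000000101010101010101
  ((~d & b) | (e & a)) = 00000000110011000101010111011101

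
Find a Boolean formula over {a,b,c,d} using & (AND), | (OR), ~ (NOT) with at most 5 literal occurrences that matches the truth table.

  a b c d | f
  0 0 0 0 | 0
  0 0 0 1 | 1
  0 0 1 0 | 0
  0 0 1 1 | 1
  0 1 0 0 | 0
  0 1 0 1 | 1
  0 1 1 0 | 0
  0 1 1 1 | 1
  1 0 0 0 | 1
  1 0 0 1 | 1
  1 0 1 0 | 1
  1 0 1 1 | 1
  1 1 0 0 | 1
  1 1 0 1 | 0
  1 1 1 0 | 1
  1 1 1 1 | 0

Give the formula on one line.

  ~b = 1111000011110000
  ~d = 1010101010101010
  (~b | ~d) = 1111101011111010
  ((~b | ~d) & a) = 0000000011111010
  ~a = 1111111100000000
  (d & ~a) = 0101010100000000
  (((~b | ~d) & a) | (d & ~a)) = 0101010111111010

(((~b | ~d) & a) | (d & ~a))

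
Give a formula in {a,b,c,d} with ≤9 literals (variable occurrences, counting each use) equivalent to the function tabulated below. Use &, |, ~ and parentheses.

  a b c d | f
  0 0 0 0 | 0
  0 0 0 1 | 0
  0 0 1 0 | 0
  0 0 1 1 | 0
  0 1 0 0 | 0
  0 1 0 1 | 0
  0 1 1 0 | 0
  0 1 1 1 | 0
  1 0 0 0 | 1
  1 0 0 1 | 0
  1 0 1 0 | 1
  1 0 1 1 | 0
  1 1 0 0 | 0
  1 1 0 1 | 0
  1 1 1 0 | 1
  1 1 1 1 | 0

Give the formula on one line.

(a & ((~a | (~b | (d | c))) & ~d))

  ~a = 1111111100000000
  ~b = 1111000011110000
  (d | c) = 0111011101110111
  (~b | (d | c)) = 1111011111110111
  (~a | (~b | (d | c))) = 1111111111110111
  ~d = 1010101010101010
  ((~a | (~b | (d | c))) & ~d) = 1010101010100010
  (a & ((~a | (~b | (d | c))) & ~d)) = 0000000010100010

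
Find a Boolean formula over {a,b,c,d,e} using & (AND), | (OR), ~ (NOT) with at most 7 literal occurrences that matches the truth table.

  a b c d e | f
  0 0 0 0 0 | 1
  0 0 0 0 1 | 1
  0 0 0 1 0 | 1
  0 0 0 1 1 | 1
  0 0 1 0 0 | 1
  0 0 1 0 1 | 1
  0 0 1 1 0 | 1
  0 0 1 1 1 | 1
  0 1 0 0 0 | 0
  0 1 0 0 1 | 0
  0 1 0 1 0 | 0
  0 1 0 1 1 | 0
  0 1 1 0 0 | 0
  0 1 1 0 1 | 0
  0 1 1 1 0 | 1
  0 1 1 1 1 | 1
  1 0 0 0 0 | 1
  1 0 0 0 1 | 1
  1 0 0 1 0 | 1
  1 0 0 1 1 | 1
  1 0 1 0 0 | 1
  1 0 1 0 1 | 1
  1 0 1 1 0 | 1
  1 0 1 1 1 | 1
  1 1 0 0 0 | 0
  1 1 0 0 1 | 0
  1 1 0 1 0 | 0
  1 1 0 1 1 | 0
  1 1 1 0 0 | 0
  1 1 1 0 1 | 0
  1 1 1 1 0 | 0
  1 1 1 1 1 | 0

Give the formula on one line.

  ~b = 11111111000000001111111100000000
  ~a = 11111111111111110000000000000000
  (b & ~a) = 00000000111111110000000000000000
  ((b & ~a) & d) = 00000000001100110000000000000000
  (c & d) = 00000011000000110000001100000011
  (((b & ~a) & d) & (c & d)) = 00000000000000110000000000000000
  (~b | (((b & ~a) & d) & (c & d))) = 11111111000000111111111100000000

(~b | (((b & ~a) & d) & (c & d)))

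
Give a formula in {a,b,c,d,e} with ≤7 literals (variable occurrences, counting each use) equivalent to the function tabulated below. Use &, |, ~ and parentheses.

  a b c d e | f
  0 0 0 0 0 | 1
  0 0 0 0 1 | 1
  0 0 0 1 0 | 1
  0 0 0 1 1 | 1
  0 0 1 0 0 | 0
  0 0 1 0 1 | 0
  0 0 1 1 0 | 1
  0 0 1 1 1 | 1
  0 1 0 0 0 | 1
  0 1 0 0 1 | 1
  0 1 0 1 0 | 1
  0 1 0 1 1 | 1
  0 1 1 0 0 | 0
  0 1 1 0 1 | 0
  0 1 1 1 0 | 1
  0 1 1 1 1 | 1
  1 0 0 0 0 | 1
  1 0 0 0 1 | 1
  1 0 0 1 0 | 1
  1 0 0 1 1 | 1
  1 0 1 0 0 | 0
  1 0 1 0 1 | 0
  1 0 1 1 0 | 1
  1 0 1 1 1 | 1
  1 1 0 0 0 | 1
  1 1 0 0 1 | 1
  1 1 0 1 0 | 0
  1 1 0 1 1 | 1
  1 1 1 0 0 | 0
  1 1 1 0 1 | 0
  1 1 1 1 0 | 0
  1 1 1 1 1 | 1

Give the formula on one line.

  ~c = 11110000111100001111000011110000
  (d | ~c) = 11110011111100111111001111110011
  ~b = 11111111000000001111111100000000
  ~a = 11111111111111110000000000000000
  (~b | ~a) = 11111111111111111111111100000000
  ~d = 11001100110011001100110011001100
  (~d | ~b) = 11111111110011001111111111001100
  ((~b | ~a) | (~d | ~b)) = 11111111111111111111111111001100
  (e | ((~b | ~a) | (~d | ~b))) = 11111111111111111111111111011101
  ((d | ~c) & (e | ((~b | ~a) | (~d | ~b)))) = 11110011111100111111001111010001

((d | ~c) & (e | ((~b | ~a) | (~d | ~b))))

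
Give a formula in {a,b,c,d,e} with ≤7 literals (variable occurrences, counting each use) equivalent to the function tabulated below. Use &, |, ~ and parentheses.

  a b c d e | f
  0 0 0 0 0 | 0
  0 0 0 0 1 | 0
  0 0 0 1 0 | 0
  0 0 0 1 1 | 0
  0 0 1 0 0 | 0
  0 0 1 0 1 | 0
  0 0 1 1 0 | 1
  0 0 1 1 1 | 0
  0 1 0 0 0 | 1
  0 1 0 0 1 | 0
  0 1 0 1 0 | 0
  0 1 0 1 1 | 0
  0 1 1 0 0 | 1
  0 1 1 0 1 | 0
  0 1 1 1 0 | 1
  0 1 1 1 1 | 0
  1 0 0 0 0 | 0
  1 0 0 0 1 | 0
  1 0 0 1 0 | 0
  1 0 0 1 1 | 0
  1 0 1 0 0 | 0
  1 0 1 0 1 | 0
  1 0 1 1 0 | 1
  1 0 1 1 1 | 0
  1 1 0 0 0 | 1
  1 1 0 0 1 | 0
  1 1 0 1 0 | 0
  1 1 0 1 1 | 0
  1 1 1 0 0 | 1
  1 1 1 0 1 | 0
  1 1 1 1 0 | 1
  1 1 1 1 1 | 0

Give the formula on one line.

((~e & (b | d)) & (~d | c))

  ~e = 10101010101010101010101010101010
  (b | d) = 00110011111111110011001111111111
  (~e & (b | d)) = 00100010101010100010001010101010
  ~d = 11001100110011001100110011001100
  (~d | c) = 11001111110011111100111111001111
  ((~e & (b | d)) & (~d | c)) = 00000010100010100000001010001010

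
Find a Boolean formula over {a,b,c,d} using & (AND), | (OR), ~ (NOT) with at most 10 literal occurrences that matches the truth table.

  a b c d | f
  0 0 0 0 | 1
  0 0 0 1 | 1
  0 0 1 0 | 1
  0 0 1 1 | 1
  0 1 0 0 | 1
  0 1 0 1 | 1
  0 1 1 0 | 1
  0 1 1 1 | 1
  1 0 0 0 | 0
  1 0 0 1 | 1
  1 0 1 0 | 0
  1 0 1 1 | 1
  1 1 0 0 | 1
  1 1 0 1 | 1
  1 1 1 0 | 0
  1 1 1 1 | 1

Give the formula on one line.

(((((b & a) | ~a) & ~c) & (a | ~d)) | (d | ~a))

  (b & a) = 0000000000001111
  ~a = 1111111100000000
  ((b & a) | ~a) = 1111111100001111
  ~c = 1100110011001100
  (((b & a) | ~a) & ~c) = 1100110000001100
  ~d = 1010101010101010
  (a | ~d) = 1010101011111111
  ((((b & a) | ~a) & ~c) & (a | ~d)) = 1000100000001100
  (d | ~a) = 1111111101010101
  (((((b & a) | ~a) & ~c) & (a | ~d)) | (d | ~a)) = 1111111101011101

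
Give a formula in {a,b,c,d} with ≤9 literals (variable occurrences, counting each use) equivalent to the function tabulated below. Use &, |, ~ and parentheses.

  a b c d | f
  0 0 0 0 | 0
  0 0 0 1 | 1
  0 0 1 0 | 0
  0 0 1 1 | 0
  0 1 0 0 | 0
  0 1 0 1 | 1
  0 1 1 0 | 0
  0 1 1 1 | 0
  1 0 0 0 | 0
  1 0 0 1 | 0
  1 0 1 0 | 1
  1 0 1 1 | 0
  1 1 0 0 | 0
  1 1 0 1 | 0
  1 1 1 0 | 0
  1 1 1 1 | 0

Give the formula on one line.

((a | ~c) & ((~a | (~b & (b | ~d))) & ((c & a) | d)))

  ~c = 1100110011001100
  (a | ~c) = 1100110011111111
  ~a = 1111111100000000
  ~b = 1111000011110000
  ~d = 1010101010101010
  (b | ~d) = 1010111110101111
  (~b & (b | ~d)) = 1010000010100000
  (~a | (~b & (b | ~d))) = 1111111110100000
  (c & a) = 0000000000110011
  ((c & a) | d) = 0101010101110111
  ((~a | (~b & (b | ~d))) & ((c & a) | d)) = 0101010100100000
  ((a | ~c) & ((~a | (~b & (b | ~d))) & ((c & a) | d))) = 0100010000100000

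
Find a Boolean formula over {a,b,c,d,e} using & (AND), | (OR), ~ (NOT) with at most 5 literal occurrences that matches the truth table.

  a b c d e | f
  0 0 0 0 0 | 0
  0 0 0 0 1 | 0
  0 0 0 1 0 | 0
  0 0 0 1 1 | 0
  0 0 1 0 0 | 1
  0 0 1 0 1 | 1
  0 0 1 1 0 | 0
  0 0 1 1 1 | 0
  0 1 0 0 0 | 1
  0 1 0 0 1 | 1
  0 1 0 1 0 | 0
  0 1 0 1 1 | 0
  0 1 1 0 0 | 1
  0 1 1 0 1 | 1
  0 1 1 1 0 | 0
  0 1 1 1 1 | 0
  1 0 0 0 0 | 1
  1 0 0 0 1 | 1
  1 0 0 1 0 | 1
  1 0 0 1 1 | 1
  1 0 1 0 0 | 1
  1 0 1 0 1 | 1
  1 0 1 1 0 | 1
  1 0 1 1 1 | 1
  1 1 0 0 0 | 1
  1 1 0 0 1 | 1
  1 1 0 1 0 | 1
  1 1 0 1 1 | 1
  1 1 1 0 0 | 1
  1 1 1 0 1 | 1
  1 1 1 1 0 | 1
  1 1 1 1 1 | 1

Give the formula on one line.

(((b | c) & ~d) | a)

  (b | c) = 00001111111111110000111111111111
  ~d = 11001100110011001100110011001100
  ((b | c) & ~d) = 00001100110011000000110011001100
  (((b | c) & ~d) | a) = 00001100110011001111111111111111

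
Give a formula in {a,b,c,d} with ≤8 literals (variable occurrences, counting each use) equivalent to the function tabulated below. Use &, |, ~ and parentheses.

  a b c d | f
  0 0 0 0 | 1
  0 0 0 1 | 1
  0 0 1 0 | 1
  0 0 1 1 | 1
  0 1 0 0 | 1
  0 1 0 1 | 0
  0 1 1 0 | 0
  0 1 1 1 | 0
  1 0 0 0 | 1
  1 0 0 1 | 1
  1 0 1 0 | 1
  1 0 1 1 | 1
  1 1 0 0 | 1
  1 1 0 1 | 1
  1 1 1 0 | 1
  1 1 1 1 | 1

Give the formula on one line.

  ~b = 1111000011110000
  (~b | a) = 1111000011111111
  ~a = 1111111100000000
  (d | ~a) = 1111111101010101
  ~c = 1100110011001100
  ~d = 1010101010101010
  (~c & ~d) = 1000100010001000
  ((d | ~a) & (~c & ~d)) = 1000100000000000
  ((~b | a) | ((d | ~a) & (~c & ~d))) = 1111100011111111

((~b | a) | ((d | ~a) & (~c & ~d)))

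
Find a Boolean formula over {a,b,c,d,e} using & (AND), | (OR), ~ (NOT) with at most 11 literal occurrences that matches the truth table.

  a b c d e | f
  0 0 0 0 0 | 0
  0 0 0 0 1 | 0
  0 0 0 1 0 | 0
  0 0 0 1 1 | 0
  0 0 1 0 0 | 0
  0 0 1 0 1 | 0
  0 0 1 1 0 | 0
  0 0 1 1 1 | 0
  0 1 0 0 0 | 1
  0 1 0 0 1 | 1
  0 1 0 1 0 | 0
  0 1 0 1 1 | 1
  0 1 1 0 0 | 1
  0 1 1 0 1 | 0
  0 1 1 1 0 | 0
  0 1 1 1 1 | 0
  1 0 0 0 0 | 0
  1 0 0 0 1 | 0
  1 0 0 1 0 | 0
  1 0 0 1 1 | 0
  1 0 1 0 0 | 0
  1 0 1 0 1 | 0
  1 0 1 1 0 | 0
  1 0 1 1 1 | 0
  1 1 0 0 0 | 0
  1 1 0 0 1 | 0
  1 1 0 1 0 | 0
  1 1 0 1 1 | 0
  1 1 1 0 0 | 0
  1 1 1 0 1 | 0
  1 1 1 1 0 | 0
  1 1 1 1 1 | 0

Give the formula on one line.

  ~a = 11111111111111110000000000000000
  ~d = 11001100110011001100110011001100
  (~a & ~d) = 11001100110011000000000000000000
  ~e = 10101010101010101010101010101010
  ((~a & ~d) & ~e) = 10001000100010000000000000000000
  (e & ~a) = 01010101010101010000000000000000
  ~c = 11110000111100001111000011110000
  ((e & ~a) & ~c) = 01010000010100000000000000000000
  (((~a & ~d) & ~e) | ((e & ~a) & ~c)) = 11011000110110000000000000000000
  (b | a) = 00000000111111111111111111111111
  ((((~a & ~d) & ~e) | ((e & ~a) & ~c)) & (b | a)) = 00000000110110000000000000000000

((((~a & ~d) & ~e) | ((e & ~a) & ~c)) & (b | a))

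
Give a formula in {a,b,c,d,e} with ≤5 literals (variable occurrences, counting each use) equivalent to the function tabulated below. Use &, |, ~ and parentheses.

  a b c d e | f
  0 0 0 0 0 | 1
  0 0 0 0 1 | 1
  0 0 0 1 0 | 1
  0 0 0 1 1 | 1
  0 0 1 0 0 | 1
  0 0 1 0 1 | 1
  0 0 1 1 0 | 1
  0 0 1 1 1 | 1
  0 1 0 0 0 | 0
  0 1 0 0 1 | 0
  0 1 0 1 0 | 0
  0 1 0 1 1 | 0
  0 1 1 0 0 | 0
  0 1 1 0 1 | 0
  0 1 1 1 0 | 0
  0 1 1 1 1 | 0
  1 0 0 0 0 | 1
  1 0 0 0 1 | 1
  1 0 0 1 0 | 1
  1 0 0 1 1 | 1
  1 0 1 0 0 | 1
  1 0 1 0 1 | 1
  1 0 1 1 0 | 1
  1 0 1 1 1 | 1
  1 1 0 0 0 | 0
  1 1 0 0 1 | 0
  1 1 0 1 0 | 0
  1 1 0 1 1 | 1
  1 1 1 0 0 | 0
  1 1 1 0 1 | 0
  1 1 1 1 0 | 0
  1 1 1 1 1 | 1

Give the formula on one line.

(~b | ((e & d) & a))

  ~b = 11111111000000001111111100000000
  (e & d) = 00010001000100010001000100010001
  ((e & d) & a) = 00000000000000000001000100010001
  (~b | ((e & d) & a)) = 11111111000000001111111100010001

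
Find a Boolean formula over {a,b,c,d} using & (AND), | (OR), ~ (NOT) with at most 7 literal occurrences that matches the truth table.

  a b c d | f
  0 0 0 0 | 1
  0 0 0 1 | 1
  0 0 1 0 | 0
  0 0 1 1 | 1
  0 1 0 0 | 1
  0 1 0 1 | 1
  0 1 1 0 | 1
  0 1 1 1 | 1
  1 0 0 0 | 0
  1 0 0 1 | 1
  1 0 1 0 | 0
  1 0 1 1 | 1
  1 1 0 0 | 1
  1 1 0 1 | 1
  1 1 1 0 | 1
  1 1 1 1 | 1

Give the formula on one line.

  ~a = 1111111100000000
  ~c = 1100110011001100
  (~a & ~c) = 1100110000000000
  (b | (~a & ~c)) = 1100111100001111
  (d | (b | (~a & ~c))) = 1101111101011111

(d | (b | (~a & ~c)))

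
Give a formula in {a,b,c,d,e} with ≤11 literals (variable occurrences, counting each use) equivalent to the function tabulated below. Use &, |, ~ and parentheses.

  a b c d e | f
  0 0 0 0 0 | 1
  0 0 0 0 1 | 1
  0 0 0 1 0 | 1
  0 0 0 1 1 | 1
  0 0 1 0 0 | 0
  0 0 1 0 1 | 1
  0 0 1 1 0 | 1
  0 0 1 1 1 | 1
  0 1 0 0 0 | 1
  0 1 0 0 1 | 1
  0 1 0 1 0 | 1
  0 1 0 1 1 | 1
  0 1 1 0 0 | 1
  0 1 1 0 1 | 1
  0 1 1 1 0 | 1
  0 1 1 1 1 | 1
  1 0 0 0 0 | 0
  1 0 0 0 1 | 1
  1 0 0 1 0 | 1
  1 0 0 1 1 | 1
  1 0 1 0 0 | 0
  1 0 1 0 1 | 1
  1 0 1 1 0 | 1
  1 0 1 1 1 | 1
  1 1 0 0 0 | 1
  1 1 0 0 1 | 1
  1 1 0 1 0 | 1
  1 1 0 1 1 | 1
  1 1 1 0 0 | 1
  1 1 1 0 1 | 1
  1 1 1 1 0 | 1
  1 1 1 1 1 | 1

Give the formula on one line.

  (b | d) = 00110011111111110011001111111111
  ((b | d) | e) = 01110111111111110111011111111111
  ~a = 11111111111111110000000000000000
  (b | ~a) = 11111111111111110000000011111111
  ~c = 11110000111100001111000011110000
  ((b | ~a) & ~c) = 11110000111100000000000011110000
  (d | ((b | ~a) & ~c)) = 11110011111100110011001111110011
  ~e = 10101010101010101010101010101010
  ((d | ((b | ~a) & ~c)) & ~e) = 10100010101000100010001010100010
  (((b | d) | e) | ((d | ((b | ~a) & ~c)) & ~e)) = 11110111111111110111011111111111

(((b | d) | e) | ((d | ((b | ~a) & ~c)) & ~e))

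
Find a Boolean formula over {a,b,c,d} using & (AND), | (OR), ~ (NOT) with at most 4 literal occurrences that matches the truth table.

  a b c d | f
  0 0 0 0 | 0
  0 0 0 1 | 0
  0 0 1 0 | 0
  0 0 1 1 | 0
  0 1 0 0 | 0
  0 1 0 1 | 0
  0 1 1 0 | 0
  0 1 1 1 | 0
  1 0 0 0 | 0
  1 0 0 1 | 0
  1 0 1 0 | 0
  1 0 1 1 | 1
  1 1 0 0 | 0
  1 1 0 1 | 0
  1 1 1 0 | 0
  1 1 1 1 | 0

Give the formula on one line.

((d & ~b) & (a & c))

  ~b = 1111000011110000
  (d & ~b) = 0101000001010000
  (a & c) = 0000000000110011
  ((d & ~b) & (a & c)) = 0000000000010000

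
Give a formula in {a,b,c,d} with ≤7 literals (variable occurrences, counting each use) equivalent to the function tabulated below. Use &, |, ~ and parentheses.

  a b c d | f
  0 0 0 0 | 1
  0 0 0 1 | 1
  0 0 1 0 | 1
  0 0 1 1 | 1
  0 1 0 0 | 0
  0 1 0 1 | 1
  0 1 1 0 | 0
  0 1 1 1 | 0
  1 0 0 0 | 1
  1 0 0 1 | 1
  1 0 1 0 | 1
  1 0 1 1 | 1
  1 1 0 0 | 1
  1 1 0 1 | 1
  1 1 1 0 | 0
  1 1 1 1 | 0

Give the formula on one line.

  ~b = 1111000011110000
  ~c = 1100110011001100
  (~b | ~c) = 1111110011111100
  ~a = 1111111100000000
  (d & ~a) = 0101010100000000
  (a | ~b) = 1111000011111111
  ((d & ~a) | (a | ~b)) = 1111010111111111
  ((~b | ~c) & ((d & ~a) | (a | ~b))) = 1111010011111100

((~b | ~c) & ((d & ~a) | (a | ~b)))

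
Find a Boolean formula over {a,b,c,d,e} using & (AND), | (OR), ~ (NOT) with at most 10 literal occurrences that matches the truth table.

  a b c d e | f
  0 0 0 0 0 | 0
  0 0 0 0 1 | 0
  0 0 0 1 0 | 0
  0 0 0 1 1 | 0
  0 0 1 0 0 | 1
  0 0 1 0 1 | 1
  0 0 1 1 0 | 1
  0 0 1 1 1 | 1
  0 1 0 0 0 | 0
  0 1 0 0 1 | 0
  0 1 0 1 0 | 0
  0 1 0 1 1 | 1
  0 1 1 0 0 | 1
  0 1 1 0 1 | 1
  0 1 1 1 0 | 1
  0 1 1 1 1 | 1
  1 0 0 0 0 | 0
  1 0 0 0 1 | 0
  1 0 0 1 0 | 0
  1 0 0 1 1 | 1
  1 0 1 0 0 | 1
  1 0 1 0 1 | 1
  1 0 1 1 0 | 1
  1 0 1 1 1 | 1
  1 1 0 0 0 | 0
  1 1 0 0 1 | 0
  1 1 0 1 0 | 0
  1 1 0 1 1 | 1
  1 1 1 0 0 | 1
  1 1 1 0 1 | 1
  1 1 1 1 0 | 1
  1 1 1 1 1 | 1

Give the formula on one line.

  (d & a) = 00000000000000000011001100110011
  ~e = 10101010101010101010101010101010
  (b | ~e) = 10101010111111111010101011111111
  (d & (b | ~e)) = 00100010001100110010001000110011
  ~a = 11111111111111110000000000000000
  ((d & (b | ~e)) & ~a) = 00100010001100110000000000000000
  ((d & a) | ((d & (b | ~e)) & ~a)) = 00100010001100110011001100110011
  (e & ((d & a) | ((d & (b | ~e)) & ~a))) = 00000000000100010001000100010001
  (c | (e & ((d & a) | ((d & (b | ~e)) & ~a)))) = 00001111000111110001111100011111

(c | (e & ((d & a) | ((d & (b | ~e)) & ~a))))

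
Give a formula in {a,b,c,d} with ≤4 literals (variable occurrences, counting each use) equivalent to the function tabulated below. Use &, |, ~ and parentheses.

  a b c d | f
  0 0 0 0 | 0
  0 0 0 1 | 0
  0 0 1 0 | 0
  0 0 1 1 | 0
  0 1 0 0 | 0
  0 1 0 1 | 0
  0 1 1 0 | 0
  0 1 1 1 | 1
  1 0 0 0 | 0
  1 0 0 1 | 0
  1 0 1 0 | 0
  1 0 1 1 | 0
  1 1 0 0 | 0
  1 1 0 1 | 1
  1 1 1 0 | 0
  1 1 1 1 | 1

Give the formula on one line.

  (a | c) = 0011001111111111
  ((a | c) & d) = 0001000101010101
  (((a | c) & d) & b) = 0000000100000101

(((a | c) & d) & b)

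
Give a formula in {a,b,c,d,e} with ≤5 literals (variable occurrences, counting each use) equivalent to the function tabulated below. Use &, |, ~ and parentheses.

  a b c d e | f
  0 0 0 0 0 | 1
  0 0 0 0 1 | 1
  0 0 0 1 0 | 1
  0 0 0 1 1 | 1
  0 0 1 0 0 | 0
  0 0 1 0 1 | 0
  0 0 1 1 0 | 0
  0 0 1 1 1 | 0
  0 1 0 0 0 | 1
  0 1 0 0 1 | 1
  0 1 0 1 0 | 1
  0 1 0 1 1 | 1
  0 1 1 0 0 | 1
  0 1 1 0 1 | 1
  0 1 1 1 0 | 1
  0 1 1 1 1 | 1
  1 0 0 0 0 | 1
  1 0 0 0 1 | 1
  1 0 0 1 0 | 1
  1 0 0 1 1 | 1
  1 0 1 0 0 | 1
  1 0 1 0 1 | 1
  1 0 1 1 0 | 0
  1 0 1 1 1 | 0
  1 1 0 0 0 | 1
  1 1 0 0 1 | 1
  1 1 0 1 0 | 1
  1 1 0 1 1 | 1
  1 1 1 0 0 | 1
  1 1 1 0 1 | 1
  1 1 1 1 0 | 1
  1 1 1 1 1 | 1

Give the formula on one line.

((~c | (a & ~d)) | (c & b))

  ~c = 11110000111100001111000011110000
  ~d = 11001100110011001100110011001100
  (a & ~d) = 00000000000000001100110011001100
  (~c | (a & ~d)) = 11110000111100001111110011111100
  (c & b) = 00000000000011110000000000001111
  ((~c | (a & ~d)) | (c & b)) = 11110000111111111111110011111111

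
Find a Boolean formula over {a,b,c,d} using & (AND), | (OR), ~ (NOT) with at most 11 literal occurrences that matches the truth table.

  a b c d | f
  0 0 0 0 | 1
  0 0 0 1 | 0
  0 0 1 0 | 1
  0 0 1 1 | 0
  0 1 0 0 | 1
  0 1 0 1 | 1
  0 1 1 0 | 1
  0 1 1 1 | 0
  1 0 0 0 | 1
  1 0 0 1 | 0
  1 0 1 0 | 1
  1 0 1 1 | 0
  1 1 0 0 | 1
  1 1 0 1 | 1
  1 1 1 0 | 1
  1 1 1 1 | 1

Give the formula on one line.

(((a | ~d) | (~c | (a & ~d))) & (b | (~d | (c & b))))

  ~d = 1010101010101010
  (a | ~d) = 1010101011111111
  ~c = 1100110011001100
  (a & ~d) = 0000000010101010
  (~c | (a & ~d)) = 1100110011101110
  ((a | ~d) | (~c | (a & ~d))) = 1110111011111111
  (c & b) = 0000001100000011
  (~d | (c & b)) = 1010101110101011
  (b | (~d | (c & b))) = 1010111110101111
  (((a | ~d) | (~c | (a & ~d))) & (b | (~d | (c & b)))) = 1010111010101111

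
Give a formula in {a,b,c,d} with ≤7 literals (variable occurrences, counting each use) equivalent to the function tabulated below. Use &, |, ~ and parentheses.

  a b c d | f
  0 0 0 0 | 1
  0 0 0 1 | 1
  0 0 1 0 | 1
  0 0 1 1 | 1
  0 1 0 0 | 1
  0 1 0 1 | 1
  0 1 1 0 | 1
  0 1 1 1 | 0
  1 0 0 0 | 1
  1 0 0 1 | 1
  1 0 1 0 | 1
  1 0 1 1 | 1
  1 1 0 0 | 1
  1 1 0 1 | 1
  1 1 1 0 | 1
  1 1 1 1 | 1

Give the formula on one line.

  ~d = 1010101010101010
  (a | ~d) = 1010101011111111
  ~b = 1111000011110000
  ~c = 1100110011001100
  (~b | ~c) = 1111110011111100
  ((a | ~d) | (~b | ~c)) = 1111111011111111

((a | ~d) | (~b | ~c))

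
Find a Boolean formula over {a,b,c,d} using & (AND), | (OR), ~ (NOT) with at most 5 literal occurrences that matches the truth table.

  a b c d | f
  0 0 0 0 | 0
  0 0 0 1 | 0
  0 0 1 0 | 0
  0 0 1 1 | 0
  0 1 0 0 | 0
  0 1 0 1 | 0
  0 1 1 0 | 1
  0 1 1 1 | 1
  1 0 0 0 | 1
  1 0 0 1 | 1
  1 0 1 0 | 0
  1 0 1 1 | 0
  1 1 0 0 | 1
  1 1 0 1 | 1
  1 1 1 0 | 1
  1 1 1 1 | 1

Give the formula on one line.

  (c & b) = 0000001100000011
  ~c = 1100110011001100
  (b | ~c) = 1100111111001111
  (a & (b | ~c)) = 0000000011001111
  ((c & b) | (a & (b | ~c))) = 0000001111001111

((c & b) | (a & (b | ~c)))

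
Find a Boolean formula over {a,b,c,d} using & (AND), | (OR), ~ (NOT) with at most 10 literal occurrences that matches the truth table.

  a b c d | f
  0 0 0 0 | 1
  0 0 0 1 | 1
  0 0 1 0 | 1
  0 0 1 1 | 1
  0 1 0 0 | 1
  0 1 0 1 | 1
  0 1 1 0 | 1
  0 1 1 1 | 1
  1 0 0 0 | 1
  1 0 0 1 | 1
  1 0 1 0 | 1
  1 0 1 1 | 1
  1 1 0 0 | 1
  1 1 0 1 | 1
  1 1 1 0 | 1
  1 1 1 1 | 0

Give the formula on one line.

((~a | ~b) | (a & ((~c & b) | (~d & a))))

  ~a = 1111111100000000
  ~b = 1111000011110000
  (~a | ~b) = 1111111111110000
  ~c = 1100110011001100
  (~c & b) = 0000110000001100
  ~d = 1010101010101010
  (~d & a) = 0000000010101010
  ((~c & b) | (~d & a)) = 0000110010101110
  (a & ((~c & b) | (~d & a))) = 0000000010101110
  ((~a | ~b) | (a & ((~c & b) | (~d & a)))) = 1111111111111110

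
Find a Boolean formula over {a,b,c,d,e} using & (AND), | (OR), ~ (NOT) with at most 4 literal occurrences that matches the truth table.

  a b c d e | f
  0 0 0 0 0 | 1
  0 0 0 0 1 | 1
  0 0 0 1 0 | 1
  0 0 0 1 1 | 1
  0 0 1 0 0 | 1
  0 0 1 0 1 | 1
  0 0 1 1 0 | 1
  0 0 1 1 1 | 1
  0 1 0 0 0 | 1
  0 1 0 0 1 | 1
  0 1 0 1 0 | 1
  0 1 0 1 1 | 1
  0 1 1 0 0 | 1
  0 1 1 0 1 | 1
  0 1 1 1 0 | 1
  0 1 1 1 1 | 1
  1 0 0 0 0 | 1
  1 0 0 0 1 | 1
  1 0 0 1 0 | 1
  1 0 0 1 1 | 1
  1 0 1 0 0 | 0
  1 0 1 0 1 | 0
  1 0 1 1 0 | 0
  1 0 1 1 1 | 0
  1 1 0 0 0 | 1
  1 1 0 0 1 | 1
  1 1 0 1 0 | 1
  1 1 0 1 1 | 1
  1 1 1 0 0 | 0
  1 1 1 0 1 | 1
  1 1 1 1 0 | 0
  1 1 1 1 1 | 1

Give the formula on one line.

  (e & b) = 00000000010101010000000001010101
  ~c = 11110000111100001111000011110000
  ~a = 11111111111111110000000000000000
  (~c | ~a) = 11111111111111111111000011110000
  ((e & b) | (~c | ~a)) = 11111111111111111111000011110101

((e & b) | (~c | ~a))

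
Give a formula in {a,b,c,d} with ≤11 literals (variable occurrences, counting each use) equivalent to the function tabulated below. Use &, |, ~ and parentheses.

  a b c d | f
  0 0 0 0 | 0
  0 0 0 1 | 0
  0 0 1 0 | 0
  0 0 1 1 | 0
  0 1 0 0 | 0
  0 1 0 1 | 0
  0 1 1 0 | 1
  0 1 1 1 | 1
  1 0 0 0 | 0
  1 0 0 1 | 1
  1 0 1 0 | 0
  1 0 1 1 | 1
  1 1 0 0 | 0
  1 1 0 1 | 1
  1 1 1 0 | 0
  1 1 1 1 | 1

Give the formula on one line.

  ~d = 1010101010101010
  ~a = 1111111100000000
  (~d & ~a) = 1010101000000000
  ((~d & ~a) & c) = 0010001000000000
  (d | ((~d & ~a) & c)) = 0111011101010101
  (b & c) = 0000001100000011
  (b & ~d) = 0000101000001010
  (a | (b & ~d)) = 0000101011111111
  ((b & c) | (a | (b & ~d))) = 0000101111111111
  ((d | ((~d & ~a) & c)) & ((b & c) | (a | (b & ~d)))) = 0000001101010101

((d | ((~d & ~a) & c)) & ((b & c) | (a | (b & ~d))))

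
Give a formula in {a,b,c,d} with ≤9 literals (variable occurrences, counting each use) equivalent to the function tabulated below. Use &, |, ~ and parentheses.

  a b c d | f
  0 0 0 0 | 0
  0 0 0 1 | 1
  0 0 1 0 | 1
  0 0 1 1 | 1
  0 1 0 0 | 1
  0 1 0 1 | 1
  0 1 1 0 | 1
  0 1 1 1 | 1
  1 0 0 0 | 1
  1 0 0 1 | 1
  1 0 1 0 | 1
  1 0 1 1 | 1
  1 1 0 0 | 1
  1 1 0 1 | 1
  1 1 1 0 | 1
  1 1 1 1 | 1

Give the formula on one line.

((b & ~d) | (c | ((~a & d) | (a | (b & (~b | d))))))

  ~d = 1010101010101010
  (b & ~d) = 0000101000001010
  ~a = 1111111100000000
  (~a & d) = 0101010100000000
  ~b = 1111000011110000
  (~b | d) = 1111010111110101
  (b & (~b | d)) = 0000010100000101
  (a | (b & (~b | d))) = 0000010111111111
  ((~a & d) | (a | (b & (~b | d)))) = 0101010111111111
  (c | ((~a & d) | (a | (b & (~b | d))))) = 0111011111111111
  ((b & ~d) | (c | ((~a & d) | (a | (b & (~b | d)))))) = 0111111111111111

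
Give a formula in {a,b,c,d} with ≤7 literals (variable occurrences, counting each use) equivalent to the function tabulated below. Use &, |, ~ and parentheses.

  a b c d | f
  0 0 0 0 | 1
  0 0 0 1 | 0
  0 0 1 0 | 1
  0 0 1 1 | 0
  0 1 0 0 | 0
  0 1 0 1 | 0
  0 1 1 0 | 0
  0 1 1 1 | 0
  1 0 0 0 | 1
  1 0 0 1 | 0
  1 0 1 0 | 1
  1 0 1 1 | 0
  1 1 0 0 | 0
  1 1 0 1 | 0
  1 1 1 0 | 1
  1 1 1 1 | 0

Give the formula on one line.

(~d & ((c & a) | ~b))

  ~d = 1010101010101010
  (c & a) = 0000000000110011
  ~b = 1111000011110000
  ((c & a) | ~b) = 1111000011110011
  (~d & ((c & a) | ~b)) = 1010000010100010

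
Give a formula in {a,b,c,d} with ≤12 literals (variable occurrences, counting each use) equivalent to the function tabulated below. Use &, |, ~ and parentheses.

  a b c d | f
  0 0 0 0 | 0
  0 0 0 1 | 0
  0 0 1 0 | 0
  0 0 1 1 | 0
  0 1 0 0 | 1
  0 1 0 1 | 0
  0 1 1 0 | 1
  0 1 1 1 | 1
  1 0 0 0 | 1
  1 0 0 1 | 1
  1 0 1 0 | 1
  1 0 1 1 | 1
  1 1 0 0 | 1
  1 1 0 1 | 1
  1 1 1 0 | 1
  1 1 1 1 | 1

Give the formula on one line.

  ~d = 1010101010101010
  (c | ~d) = 1011101110111011
  ~c = 1100110011001100
  (~c | d) = 1101110111011101
  ((c | ~d) & (~c | d)) = 1001100110011001
  (((c | ~d) & (~c | d)) & b) = 0000100100001001
  (a | (((c | ~d) & (~c | d)) & b)) = 0000100111111111
  ~b = 1111000011110000
  (~d | ~b) = 1111101011111010
  ((~d | ~b) & b) = 0000101000001010
  ((a | (((c | ~d) & (~c | d)) & b)) | ((~d | ~b) & b)) = 0000101111111111

((a | (((c | ~d) & (~c | d)) & b)) | ((~d | ~b) & b))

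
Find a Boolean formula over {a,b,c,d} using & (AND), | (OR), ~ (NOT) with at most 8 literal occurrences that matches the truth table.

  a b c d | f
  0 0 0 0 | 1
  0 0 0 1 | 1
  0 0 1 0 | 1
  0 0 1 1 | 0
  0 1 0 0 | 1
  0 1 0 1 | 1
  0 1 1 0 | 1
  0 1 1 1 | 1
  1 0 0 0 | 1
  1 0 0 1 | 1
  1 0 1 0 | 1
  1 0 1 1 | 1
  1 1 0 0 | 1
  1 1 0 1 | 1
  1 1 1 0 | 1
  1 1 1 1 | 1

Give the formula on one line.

  ~d = 1010101010101010
  (~d | a) = 1010101011111111
  (b & c) = 0000001100000011
  ((~d | a) | (b & c)) = 1010101111111111
  ~c = 1100110011001100
  (((~d | a) | (b & c)) | ~c) = 1110111111111111

(((~d | a) | (b & c)) | ~c)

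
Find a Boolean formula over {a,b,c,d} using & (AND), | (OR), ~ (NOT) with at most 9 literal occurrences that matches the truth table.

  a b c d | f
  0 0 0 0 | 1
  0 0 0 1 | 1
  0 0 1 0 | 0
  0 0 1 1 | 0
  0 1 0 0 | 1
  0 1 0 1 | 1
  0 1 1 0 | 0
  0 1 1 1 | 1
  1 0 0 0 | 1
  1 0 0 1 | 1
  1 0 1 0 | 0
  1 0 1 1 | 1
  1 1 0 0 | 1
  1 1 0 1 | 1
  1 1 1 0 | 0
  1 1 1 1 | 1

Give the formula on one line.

((((a | b) & d) | ((d | a) & ~c)) | ((~c & ~a) & ~d))

  (a | b) = 0000111111111111
  ((a | b) & d) = 0000010101010101
  (d | a) = 0101010111111111
  ~c = 1100110011001100
  ((d | a) & ~c) = 0100010011001100
  (((a | b) & d) | ((d | a) & ~c)) = 0100010111011101
  ~a = 1111111100000000
  (~c & ~a) = 1100110000000000
  ~d = 1010101010101010
  ((~c & ~a) & ~d) = 1000100000000000
  ((((a | b) & d) | ((d | a) & ~c)) | ((~c & ~a) & ~d)) = 1100110111011101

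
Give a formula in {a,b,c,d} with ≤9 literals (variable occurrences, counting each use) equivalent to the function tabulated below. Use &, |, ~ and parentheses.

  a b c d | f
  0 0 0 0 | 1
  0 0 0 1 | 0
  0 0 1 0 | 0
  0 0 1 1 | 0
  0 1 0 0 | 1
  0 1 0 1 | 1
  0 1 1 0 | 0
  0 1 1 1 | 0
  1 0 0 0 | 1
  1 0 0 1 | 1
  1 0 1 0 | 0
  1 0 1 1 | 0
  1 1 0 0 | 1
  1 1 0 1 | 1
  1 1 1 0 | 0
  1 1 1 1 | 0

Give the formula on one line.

(((b | (((c & a) | ~d) & ~c)) | (a & ~b)) & ~c)

  (c & a) = 0000000000110011
  ~d = 1010101010101010
  ((c & a) | ~d) = 1010101010111011
  ~c = 1100110011001100
  (((c & a) | ~d) & ~c) = 1000100010001000
  (b | (((c & a) | ~d) & ~c)) = 1000111110001111
  ~b = 1111000011110000
  (a & ~b) = 0000000011110000
  ((b | (((c & a) | ~d) & ~c)) | (a & ~b)) = 1000111111111111
  (((b | (((c & a) | ~d) & ~c)) | (a & ~b)) & ~c) = 1000110011001100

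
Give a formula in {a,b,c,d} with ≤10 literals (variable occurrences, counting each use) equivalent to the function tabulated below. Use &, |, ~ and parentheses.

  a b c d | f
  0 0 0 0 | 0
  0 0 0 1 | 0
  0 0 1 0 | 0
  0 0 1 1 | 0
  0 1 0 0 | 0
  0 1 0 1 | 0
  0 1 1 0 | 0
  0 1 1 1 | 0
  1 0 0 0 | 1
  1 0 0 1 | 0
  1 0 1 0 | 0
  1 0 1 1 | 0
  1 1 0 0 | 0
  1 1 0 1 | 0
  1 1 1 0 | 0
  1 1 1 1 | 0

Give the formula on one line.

  ~c = 1100110011001100
  (d | ~c) = 1101110111011101
  (b | a) = 0000111111111111
  ((d | ~c) & (b | a)) = 0000110111011101
  (b & a) = 0000000000001111
  (~c | (b & a)) = 1100110011001111
  (((d | ~c) & (b | a)) & (~c | (b & a))) = 0000110011001101
  ~b = 1111000011110000
  ~d = 1010101010101010
  (~b & ~d) = 1010000010100000
  ((((d | ~c) & (b | a)) & (~c | (b & a))) & (~b & ~d)) = 0000000010000000

((((d | ~c) & (b | a)) & (~c | (b & a))) & (~b & ~d))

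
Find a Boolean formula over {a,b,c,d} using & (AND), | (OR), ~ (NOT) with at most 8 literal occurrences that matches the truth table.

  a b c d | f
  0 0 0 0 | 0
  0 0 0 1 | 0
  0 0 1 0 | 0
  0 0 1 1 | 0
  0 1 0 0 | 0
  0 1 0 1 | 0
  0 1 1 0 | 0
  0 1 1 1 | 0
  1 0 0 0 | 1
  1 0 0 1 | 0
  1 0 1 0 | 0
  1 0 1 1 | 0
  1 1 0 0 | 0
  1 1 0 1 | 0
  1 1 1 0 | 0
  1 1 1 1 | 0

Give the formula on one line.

(((b & ~d) | a) & ((~c & ~d) & ~b))

  ~d = 1010101010101010
  (b & ~d) = 0000101000001010
  ((b & ~d) | a) = 0000101011111111
  ~c = 1100110011001100
  (~c & ~d) = 1000100010001000
  ~b = 1111000011110000
  ((~c & ~d) & ~b) = 1000000010000000
  (((b & ~d) | a) & ((~c & ~d) & ~b)) = 0000000010000000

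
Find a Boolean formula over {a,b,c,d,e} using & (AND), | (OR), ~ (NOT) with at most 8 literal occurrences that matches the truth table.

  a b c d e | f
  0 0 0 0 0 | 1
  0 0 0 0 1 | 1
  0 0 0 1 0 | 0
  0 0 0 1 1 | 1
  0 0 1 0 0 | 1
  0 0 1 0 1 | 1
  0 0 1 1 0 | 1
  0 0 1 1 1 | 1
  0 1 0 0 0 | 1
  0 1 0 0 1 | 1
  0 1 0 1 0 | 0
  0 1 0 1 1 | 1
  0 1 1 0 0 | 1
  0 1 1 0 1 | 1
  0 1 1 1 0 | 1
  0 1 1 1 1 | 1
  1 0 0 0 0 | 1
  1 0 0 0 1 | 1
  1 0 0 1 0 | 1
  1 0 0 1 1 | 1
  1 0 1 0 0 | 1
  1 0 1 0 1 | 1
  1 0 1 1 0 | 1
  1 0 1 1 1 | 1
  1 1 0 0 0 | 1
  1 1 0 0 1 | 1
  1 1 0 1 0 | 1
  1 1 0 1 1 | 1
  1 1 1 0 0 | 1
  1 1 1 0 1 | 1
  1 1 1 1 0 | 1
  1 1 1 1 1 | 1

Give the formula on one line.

((~d | (e | c)) | (((c & b) | a) & d))

  ~d = 11001100110011001100110011001100
  (e | c) = 01011111010111110101111101011111
  (~d | (e | c)) = 11011111110111111101111111011111
  (c & b) = 00000000000011110000000000001111
  ((c & b) | a) = 00000000000011111111111111111111
  (((c & b) | a) & d) = 00000000000000110011001100110011
  ((~d | (e | c)) | (((c & b) | a) & d)) = 11011111110111111111111111111111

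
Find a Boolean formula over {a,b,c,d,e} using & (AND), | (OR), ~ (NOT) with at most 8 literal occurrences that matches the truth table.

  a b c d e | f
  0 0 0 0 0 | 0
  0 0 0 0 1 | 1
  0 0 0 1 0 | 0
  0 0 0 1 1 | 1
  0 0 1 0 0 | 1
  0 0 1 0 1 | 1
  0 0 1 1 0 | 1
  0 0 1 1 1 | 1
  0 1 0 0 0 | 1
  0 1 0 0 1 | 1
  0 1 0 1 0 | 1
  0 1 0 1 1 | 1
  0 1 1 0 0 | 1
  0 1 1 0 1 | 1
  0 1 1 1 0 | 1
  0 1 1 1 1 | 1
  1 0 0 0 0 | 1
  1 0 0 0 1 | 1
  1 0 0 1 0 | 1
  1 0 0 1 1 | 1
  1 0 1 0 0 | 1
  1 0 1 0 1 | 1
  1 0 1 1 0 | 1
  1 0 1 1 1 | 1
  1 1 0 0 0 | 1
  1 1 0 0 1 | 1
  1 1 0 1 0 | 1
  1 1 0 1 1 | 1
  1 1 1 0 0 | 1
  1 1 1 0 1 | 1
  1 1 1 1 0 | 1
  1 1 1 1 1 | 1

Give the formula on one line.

  ~e = 10101010101010101010101010101010
  (b & ~e) = 00000000101010100000000010101010
  ~b = 11111111000000001111111100000000
  (c | a) = 00001111000011111111111111111111
  (~b & (c | a)) = 00001111000000001111111100000000
  ((b & ~e) | (~b & (c | a))) = 00001111101010101111111110101010
  (e | ((b & ~e) | (~b & (c | a)))) = 01011111111111111111111111111111

(e | ((b & ~e) | (~b & (c | a))))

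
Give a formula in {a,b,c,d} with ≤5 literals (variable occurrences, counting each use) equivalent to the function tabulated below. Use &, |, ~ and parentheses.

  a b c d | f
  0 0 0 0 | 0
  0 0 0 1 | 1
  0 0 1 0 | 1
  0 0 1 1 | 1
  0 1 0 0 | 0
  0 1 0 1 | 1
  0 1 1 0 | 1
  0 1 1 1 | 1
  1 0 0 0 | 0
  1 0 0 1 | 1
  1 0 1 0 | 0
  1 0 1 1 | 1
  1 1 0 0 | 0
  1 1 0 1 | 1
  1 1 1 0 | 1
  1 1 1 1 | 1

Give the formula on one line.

(((~a & c) | d) | (c & b))

  ~a = 1111111100000000
  (~a & c) = 0011001100000000
  ((~a & c) | d) = 0111011101010101
  (c & b) = 0000001100000011
  (((~a & c) | d) | (c & b)) = 0111011101010111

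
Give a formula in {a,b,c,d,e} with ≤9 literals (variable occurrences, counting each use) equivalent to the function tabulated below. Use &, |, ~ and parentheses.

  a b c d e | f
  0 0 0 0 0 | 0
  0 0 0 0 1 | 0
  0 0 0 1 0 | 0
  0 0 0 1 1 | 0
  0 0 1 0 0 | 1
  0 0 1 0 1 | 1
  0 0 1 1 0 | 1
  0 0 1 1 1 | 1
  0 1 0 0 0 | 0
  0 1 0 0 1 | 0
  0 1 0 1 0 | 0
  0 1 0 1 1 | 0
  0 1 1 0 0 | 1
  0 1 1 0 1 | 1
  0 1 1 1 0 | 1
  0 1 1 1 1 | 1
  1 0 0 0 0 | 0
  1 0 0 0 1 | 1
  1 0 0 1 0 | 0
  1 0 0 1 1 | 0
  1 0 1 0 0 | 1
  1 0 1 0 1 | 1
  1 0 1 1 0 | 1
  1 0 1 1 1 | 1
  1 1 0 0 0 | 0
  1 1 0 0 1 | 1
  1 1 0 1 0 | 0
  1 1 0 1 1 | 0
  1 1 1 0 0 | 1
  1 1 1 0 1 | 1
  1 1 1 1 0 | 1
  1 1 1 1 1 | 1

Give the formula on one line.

  ~e = 10101010101010101010101010101010
  (~e | a) = 10101010101010101111111111111111
  (d | e) = 01110111011101110111011101110111
  ((~e | a) & (d | e)) = 00100010001000100111011101110111
  ~d = 11001100110011001100110011001100
  (((~e | a) & (d | e)) & ~d) = 00000000000000000100010001000100
  ((((~e | a) & (d | e)) & ~d) | c) = 00001111000011110100111101001111

((((~e | a) & (d | e)) & ~d) | c)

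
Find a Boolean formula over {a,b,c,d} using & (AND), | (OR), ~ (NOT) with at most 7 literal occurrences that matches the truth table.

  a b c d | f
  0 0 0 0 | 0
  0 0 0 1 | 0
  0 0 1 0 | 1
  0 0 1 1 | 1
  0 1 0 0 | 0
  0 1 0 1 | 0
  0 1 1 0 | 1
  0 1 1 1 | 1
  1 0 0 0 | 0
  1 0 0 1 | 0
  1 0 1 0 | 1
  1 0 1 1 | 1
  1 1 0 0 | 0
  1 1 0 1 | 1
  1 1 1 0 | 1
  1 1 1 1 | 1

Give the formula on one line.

  ~a = 1111111100000000
  (b | ~a) = 1111111100001111
  (a & (b | ~a)) = 0000000000001111
  ((a & (b | ~a)) & d) = 0000000000000101
  (((a & (b | ~a)) & d) | c) = 0011001100110111

(((a & (b | ~a)) & d) | c)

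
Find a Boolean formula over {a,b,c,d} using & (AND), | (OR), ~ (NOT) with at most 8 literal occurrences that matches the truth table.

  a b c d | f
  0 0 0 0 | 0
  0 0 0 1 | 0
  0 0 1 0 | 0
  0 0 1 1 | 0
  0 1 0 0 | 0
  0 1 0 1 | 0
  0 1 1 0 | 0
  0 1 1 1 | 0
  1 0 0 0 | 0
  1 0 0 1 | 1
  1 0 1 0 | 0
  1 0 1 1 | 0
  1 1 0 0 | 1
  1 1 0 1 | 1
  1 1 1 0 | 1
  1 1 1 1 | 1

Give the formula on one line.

(((d & ~c) & ((~c & ~d) | a)) | (a & b))

  ~c = 1100110011001100
  (d & ~c) = 0100010001000100
  ~d = 1010101010101010
  (~c & ~d) = 1000100010001000
  ((~c & ~d) | a) = 1000100011111111
  ((d & ~c) & ((~c & ~d) | a)) = 0000000001000100
  (a & b) = 0000000000001111
  (((d & ~c) & ((~c & ~d) | a)) | (a & b)) = 0000000001001111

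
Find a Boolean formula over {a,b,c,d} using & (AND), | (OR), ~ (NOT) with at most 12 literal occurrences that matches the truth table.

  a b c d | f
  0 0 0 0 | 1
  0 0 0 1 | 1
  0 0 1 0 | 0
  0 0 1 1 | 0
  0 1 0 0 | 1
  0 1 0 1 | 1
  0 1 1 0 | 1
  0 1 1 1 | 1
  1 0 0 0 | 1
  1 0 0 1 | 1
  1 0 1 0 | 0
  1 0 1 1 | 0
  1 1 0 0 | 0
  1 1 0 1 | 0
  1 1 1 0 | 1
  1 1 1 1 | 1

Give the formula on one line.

  ~c = 1100110011001100
  ~d = 1010101010101010
  ~a = 1111111100000000
  (~d & ~a) = 1010101000000000
  (b & c) = 0000001100000011
  ((~d & ~a) & (b & c)) = 0000001000000000
  (~c | ((~d & ~a) & (b & c))) = 1100111011001100
  (b | (~c | ((~d & ~a) & (b & c)))) = 1100111111001111
  ~b = 1111000011110000
  (c | ~b) = 1111001111110011
  ((c | ~b) | ~a) = 1111111111110011
  ((b | (~c | ((~d & ~a) & (b & c)))) & ((c | ~b) | ~a)) = 1100111111000011

((b | (~c | ((~d & ~a) & (b & c)))) & ((c | ~b) | ~a))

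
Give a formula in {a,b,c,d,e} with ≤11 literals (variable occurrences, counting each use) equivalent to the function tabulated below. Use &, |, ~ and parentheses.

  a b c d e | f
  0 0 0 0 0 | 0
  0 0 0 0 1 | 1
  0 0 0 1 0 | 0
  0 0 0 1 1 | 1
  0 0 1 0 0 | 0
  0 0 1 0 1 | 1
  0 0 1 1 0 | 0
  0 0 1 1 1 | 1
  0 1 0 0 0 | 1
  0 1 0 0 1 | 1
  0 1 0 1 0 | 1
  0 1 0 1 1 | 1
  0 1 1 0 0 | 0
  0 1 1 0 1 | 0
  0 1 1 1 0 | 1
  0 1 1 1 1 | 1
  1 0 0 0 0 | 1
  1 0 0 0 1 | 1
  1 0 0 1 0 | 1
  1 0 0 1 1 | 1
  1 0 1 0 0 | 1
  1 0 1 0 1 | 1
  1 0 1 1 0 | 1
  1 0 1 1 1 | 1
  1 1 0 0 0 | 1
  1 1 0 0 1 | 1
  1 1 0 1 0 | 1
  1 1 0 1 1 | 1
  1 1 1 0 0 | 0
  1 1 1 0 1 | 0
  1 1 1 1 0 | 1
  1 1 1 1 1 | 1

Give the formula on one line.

  ~c = 11110000111100001111000011110000
  (b & ~c) = 00000000111100000000000011110000
  ~b = 11111111000000001111111100000000
  (d | ~b) = 11111111001100111111111100110011
  (a | b) = 00000000111111111111111111111111
  ((d | ~b) & (a | b)) = 00000000001100111111111100110011
  ((b & ~c) | ((d | ~b) & (a | b))) = 00000000111100111111111111110011
  (b | e) = 01010101111111110101010111111111
  ((b | e) & ~b) = 01010101000000000101010100000000
  (((b & ~c) | ((d | ~b) & (a | b))) | ((b | e) & ~b)) = 01010101111100111111111111110011

(((b & ~c) | ((d | ~b) & (a | b))) | ((b | e) & ~b))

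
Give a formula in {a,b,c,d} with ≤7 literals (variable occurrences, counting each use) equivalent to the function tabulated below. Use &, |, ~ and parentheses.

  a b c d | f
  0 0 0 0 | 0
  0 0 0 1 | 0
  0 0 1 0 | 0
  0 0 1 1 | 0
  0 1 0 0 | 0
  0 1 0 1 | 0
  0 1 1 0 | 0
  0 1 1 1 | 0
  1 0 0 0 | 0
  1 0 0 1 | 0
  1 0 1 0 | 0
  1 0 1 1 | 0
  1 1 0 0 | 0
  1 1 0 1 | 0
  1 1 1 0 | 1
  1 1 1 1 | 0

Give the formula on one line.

  ~d = 1010101010101010
  ~c = 1100110011001100
  (~d | ~c) = 1110111011101110
  (a & b) = 0000000000001111
  ((a & b) & c) = 0000000000000011
  ((~d | ~c) & ((a & b) & c)) = 0000000000000010

((~d | ~c) & ((a & b) & c))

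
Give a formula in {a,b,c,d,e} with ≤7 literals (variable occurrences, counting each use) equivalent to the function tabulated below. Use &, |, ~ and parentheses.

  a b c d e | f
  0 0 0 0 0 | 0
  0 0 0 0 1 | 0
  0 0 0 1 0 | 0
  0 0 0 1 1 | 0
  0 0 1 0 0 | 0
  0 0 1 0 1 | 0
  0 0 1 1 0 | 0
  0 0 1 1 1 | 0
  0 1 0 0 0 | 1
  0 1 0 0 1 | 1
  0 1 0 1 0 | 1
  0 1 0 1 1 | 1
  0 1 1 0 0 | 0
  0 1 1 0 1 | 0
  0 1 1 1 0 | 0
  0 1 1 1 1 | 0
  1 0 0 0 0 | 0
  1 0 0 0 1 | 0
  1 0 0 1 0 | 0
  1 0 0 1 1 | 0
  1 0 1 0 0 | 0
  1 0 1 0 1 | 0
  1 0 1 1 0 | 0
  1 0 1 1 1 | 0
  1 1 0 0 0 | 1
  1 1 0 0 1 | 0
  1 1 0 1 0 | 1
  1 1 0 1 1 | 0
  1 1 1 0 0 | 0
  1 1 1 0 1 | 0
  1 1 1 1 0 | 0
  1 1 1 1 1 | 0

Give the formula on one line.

(~c & ((~e | ~a) & b))

  ~c = 11110000111100001111000011110000
  ~e = 10101010101010101010101010101010
  ~a = 11111111111111110000000000000000
  (~e | ~a) = 11111111111111111010101010101010
  ((~e | ~a) & b) = 00000000111111110000000010101010
  (~c & ((~e | ~a) & b)) = 00000000111100000000000010100000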